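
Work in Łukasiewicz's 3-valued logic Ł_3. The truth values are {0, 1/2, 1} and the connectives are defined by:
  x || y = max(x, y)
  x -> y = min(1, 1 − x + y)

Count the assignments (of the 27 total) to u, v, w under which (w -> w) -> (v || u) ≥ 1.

15

value 1: 15 assignments (counts)
value 1/2: 9 assignments
value 0: 3 assignments
So 15 of the 27 assignments meet the threshold.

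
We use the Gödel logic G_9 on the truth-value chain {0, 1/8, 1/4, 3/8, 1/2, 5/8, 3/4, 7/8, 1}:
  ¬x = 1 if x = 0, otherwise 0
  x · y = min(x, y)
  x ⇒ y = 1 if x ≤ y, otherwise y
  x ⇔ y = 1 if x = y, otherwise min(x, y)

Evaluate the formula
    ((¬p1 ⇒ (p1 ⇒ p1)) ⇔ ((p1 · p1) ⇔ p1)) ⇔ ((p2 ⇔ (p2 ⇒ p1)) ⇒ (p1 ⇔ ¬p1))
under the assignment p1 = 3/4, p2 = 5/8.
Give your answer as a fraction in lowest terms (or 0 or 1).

0

¬p1 = ¬3/4 = 0
p1 ⇒ p1 = 3/4 ⇒ 3/4 = 1
¬p1 ⇒ (p1 ⇒ p1) = 0 ⇒ 1 = 1
p1 · p1 = 3/4 · 3/4 = 3/4
(p1 · p1) ⇔ p1 = 3/4 ⇔ 3/4 = 1
(¬p1 ⇒ (p1 ⇒ p1)) ⇔ ((p1 · p1) ⇔ p1) = 1 ⇔ 1 = 1
p2 ⇒ p1 = 5/8 ⇒ 3/4 = 1
p2 ⇔ (p2 ⇒ p1) = 5/8 ⇔ 1 = 5/8
¬p1 = ¬3/4 = 0
p1 ⇔ ¬p1 = 3/4 ⇔ 0 = 0
(p2 ⇔ (p2 ⇒ p1)) ⇒ (p1 ⇔ ¬p1) = 5/8 ⇒ 0 = 0
((¬p1 ⇒ (p1 ⇒ p1)) ⇔ ((p1 · p1) ⇔ p1)) ⇔ ((p2 ⇔ (p2 ⇒ p1)) ⇒ (p1 ⇔ ¬p1)) = 1 ⇔ 0 = 0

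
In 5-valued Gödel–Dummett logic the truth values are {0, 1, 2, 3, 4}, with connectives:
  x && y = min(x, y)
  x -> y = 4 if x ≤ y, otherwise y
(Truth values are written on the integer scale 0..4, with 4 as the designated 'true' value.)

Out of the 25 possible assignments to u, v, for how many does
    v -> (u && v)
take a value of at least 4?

15

value 4: 15 assignments (counts)
value 3: 1 assignment
value 2: 2 assignments
value 1: 3 assignments
value 0: 4 assignments
So 15 of the 25 assignments meet the threshold.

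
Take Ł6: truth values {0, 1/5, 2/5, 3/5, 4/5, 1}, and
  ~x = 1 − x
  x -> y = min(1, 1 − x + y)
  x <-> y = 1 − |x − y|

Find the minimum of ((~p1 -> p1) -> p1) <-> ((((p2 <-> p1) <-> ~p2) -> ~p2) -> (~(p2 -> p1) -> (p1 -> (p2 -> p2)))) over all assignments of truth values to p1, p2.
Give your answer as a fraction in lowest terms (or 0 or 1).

Take p1 = 2/5, p2 = 0:
~p1 = ~2/5 = 3/5
~p1 -> p1 = 3/5 -> 2/5 = 4/5
(~p1 -> p1) -> p1 = 4/5 -> 2/5 = 3/5
p2 <-> p1 = 0 <-> 2/5 = 3/5
~p2 = ~0 = 1
(p2 <-> p1) <-> ~p2 = 3/5 <-> 1 = 3/5
~p2 = ~0 = 1
((p2 <-> p1) <-> ~p2) -> ~p2 = 3/5 -> 1 = 1
p2 -> p1 = 0 -> 2/5 = 1
~(p2 -> p1) = ~1 = 0
p2 -> p2 = 0 -> 0 = 1
p1 -> (p2 -> p2) = 2/5 -> 1 = 1
~(p2 -> p1) -> (p1 -> (p2 -> p2)) = 0 -> 1 = 1
(((p2 <-> p1) <-> ~p2) -> ~p2) -> (~(p2 -> p1) -> (p1 -> (p2 -> p2))) = 1 -> 1 = 1
((~p1 -> p1) -> p1) <-> ((((p2 <-> p1) <-> ~p2) -> ~p2) -> (~(p2 -> p1) -> (p1 -> (p2 -> p2)))) = 3/5 <-> 1 = 3/5
No assignment yields a value below 3/5, so this is the minimum.

3/5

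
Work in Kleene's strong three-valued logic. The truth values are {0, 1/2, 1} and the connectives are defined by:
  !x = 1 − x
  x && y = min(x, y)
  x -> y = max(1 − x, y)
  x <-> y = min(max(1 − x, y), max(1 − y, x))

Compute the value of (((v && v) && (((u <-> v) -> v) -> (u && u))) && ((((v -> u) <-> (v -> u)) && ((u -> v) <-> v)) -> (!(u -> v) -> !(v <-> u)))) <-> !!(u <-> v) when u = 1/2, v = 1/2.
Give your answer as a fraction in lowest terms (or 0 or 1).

1/2

v && v = 1/2 && 1/2 = 1/2
u <-> v = 1/2 <-> 1/2 = 1/2
(u <-> v) -> v = 1/2 -> 1/2 = 1/2
u && u = 1/2 && 1/2 = 1/2
((u <-> v) -> v) -> (u && u) = 1/2 -> 1/2 = 1/2
(v && v) && (((u <-> v) -> v) -> (u && u)) = 1/2 && 1/2 = 1/2
v -> u = 1/2 -> 1/2 = 1/2
v -> u = 1/2 -> 1/2 = 1/2
(v -> u) <-> (v -> u) = 1/2 <-> 1/2 = 1/2
u -> v = 1/2 -> 1/2 = 1/2
(u -> v) <-> v = 1/2 <-> 1/2 = 1/2
((v -> u) <-> (v -> u)) && ((u -> v) <-> v) = 1/2 && 1/2 = 1/2
u -> v = 1/2 -> 1/2 = 1/2
!(u -> v) = !1/2 = 1/2
v <-> u = 1/2 <-> 1/2 = 1/2
!(v <-> u) = !1/2 = 1/2
!(u -> v) -> !(v <-> u) = 1/2 -> 1/2 = 1/2
(((v -> u) <-> (v -> u)) && ((u -> v) <-> v)) -> (!(u -> v) -> !(v <-> u)) = 1/2 -> 1/2 = 1/2
((v && v) && (((u <-> v) -> v) -> (u && u))) && ((((v -> u) <-> (v -> u)) && ((u -> v) <-> v)) -> (!(u -> v) -> !(v <-> u))) = 1/2 && 1/2 = 1/2
u <-> v = 1/2 <-> 1/2 = 1/2
!(u <-> v) = !1/2 = 1/2
!!(u <-> v) = !1/2 = 1/2
(((v && v) && (((u <-> v) -> v) -> (u && u))) && ((((v -> u) <-> (v -> u)) && ((u -> v) <-> v)) -> (!(u -> v) -> !(v <-> u)))) <-> !!(u <-> v) = 1/2 <-> 1/2 = 1/2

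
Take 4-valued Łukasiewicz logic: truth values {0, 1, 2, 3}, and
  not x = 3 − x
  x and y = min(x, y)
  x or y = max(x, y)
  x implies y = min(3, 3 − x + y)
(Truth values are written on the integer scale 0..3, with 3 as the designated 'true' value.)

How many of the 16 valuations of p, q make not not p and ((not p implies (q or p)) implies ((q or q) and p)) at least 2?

4

p = 0, q = 0 ↦ 0  <
p = 0, q = 1 ↦ 0  <
p = 0, q = 2 ↦ 0  <
p = 0, q = 3 ↦ 0  <
p = 1, q = 0 ↦ 1  <
p = 1, q = 1 ↦ 1  <
p = 1, q = 2 ↦ 1  <
p = 1, q = 3 ↦ 1  <
p = 2, q = 0 ↦ 0  <
p = 2, q = 1 ↦ 1  <
p = 2, q = 2 ↦ 2  ≥
p = 2, q = 3 ↦ 2  ≥
p = 3, q = 0 ↦ 0  <
p = 3, q = 1 ↦ 1  <
p = 3, q = 2 ↦ 2  ≥
p = 3, q = 3 ↦ 3  ≥
So 4 of the 16 assignments meet the threshold.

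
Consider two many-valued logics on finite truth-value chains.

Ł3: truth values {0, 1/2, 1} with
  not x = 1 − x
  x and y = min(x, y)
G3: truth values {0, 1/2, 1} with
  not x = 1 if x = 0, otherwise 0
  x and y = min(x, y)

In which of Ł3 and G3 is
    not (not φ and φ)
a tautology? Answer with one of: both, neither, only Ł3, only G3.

In Ł3: at φ = 1/2 the value is 1/2 — not a tautology.
In G3: every assignment gives 1 — tautology.

only G3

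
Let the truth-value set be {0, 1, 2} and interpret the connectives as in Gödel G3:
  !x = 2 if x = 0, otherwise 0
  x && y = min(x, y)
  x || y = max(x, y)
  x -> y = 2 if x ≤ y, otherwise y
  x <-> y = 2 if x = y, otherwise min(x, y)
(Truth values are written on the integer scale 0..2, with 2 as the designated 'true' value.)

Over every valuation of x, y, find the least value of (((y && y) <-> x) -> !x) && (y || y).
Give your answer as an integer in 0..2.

0

Take x = 0, y = 0:
y && y = 0 && 0 = 0
(y && y) <-> x = 0 <-> 0 = 2
!x = !0 = 2
((y && y) <-> x) -> !x = 2 -> 2 = 2
y || y = 0 || 0 = 0
(((y && y) <-> x) -> !x) && (y || y) = 2 && 0 = 0
No assignment yields a value below 0, so this is the minimum.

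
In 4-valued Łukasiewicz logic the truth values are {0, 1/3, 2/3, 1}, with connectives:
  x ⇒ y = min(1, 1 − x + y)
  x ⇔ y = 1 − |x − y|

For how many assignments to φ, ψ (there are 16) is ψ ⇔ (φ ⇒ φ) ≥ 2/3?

8

φ = 0, ψ = 0 ↦ 0  <
φ = 0, ψ = 1/3 ↦ 1/3  <
φ = 0, ψ = 2/3 ↦ 2/3  ≥
φ = 0, ψ = 1 ↦ 1  ≥
φ = 1/3, ψ = 0 ↦ 0  <
φ = 1/3, ψ = 1/3 ↦ 1/3  <
φ = 1/3, ψ = 2/3 ↦ 2/3  ≥
φ = 1/3, ψ = 1 ↦ 1  ≥
φ = 2/3, ψ = 0 ↦ 0  <
φ = 2/3, ψ = 1/3 ↦ 1/3  <
φ = 2/3, ψ = 2/3 ↦ 2/3  ≥
φ = 2/3, ψ = 1 ↦ 1  ≥
φ = 1, ψ = 0 ↦ 0  <
φ = 1, ψ = 1/3 ↦ 1/3  <
φ = 1, ψ = 2/3 ↦ 2/3  ≥
φ = 1, ψ = 1 ↦ 1  ≥
So 8 of the 16 assignments meet the threshold.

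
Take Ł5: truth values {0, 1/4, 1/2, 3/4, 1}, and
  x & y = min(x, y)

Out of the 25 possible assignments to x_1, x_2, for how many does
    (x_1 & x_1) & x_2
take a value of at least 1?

value 1: 1 assignment (counts)
value 3/4: 3 assignments
value 1/2: 5 assignments
value 1/4: 7 assignments
value 0: 9 assignments
So 1 of the 25 assignments meets the threshold.

1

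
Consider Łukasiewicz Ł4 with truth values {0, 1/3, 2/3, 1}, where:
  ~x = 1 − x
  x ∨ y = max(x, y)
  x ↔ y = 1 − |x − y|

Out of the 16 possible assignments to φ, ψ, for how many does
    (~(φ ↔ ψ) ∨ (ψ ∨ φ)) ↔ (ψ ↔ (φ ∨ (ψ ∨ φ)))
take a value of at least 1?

5

φ = 0, ψ = 0 ↦ 0  <
φ = 0, ψ = 1/3 ↦ 1/3  <
φ = 0, ψ = 2/3 ↦ 2/3  <
φ = 0, ψ = 1 ↦ 1  ≥
φ = 1/3, ψ = 0 ↦ 2/3  <
φ = 1/3, ψ = 1/3 ↦ 1/3  <
φ = 1/3, ψ = 2/3 ↦ 2/3  <
φ = 1/3, ψ = 1 ↦ 1  ≥
φ = 2/3, ψ = 0 ↦ 2/3  <
φ = 2/3, ψ = 1/3 ↦ 1  ≥
φ = 2/3, ψ = 2/3 ↦ 2/3  <
φ = 2/3, ψ = 1 ↦ 1  ≥
φ = 1, ψ = 0 ↦ 0  <
φ = 1, ψ = 1/3 ↦ 1/3  <
φ = 1, ψ = 2/3 ↦ 2/3  <
φ = 1, ψ = 1 ↦ 1  ≥
So 5 of the 16 assignments meet the threshold.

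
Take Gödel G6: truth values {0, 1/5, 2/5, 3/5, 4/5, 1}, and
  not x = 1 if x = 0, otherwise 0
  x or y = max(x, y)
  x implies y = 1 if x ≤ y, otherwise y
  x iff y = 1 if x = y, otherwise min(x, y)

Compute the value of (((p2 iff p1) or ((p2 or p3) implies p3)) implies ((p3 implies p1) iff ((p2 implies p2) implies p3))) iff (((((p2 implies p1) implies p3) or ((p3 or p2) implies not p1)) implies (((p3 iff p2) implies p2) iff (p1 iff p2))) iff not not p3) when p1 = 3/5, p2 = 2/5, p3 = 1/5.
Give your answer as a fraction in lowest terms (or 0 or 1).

p2 iff p1 = 2/5 iff 3/5 = 2/5
p2 or p3 = 2/5 or 1/5 = 2/5
(p2 or p3) implies p3 = 2/5 implies 1/5 = 1/5
(p2 iff p1) or ((p2 or p3) implies p3) = 2/5 or 1/5 = 2/5
p3 implies p1 = 1/5 implies 3/5 = 1
p2 implies p2 = 2/5 implies 2/5 = 1
(p2 implies p2) implies p3 = 1 implies 1/5 = 1/5
(p3 implies p1) iff ((p2 implies p2) implies p3) = 1 iff 1/5 = 1/5
((p2 iff p1) or ((p2 or p3) implies p3)) implies ((p3 implies p1) iff ((p2 implies p2) implies p3)) = 2/5 implies 1/5 = 1/5
p2 implies p1 = 2/5 implies 3/5 = 1
(p2 implies p1) implies p3 = 1 implies 1/5 = 1/5
p3 or p2 = 1/5 or 2/5 = 2/5
not p1 = not 3/5 = 0
(p3 or p2) implies not p1 = 2/5 implies 0 = 0
((p2 implies p1) implies p3) or ((p3 or p2) implies not p1) = 1/5 or 0 = 1/5
p3 iff p2 = 1/5 iff 2/5 = 1/5
(p3 iff p2) implies p2 = 1/5 implies 2/5 = 1
p1 iff p2 = 3/5 iff 2/5 = 2/5
((p3 iff p2) implies p2) iff (p1 iff p2) = 1 iff 2/5 = 2/5
(((p2 implies p1) implies p3) or ((p3 or p2) implies not p1)) implies (((p3 iff p2) implies p2) iff (p1 iff p2)) = 1/5 implies 2/5 = 1
not p3 = not 1/5 = 0
not not p3 = not 0 = 1
((((p2 implies p1) implies p3) or ((p3 or p2) implies not p1)) implies (((p3 iff p2) implies p2) iff (p1 iff p2))) iff not not p3 = 1 iff 1 = 1
(((p2 iff p1) or ((p2 or p3) implies p3)) implies ((p3 implies p1) iff ((p2 implies p2) implies p3))) iff (((((p2 implies p1) implies p3) or ((p3 or p2) implies not p1)) implies (((p3 iff p2) implies p2) iff (p1 iff p2))) iff not not p3) = 1/5 iff 1 = 1/5

1/5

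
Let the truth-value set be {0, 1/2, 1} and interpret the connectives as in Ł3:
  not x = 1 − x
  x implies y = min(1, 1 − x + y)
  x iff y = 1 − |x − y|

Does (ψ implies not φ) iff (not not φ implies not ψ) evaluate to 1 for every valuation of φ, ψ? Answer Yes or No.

φ = 0, ψ = 0 ↦ 1
φ = 0, ψ = 1/2 ↦ 1
φ = 0, ψ = 1 ↦ 1
φ = 1/2, ψ = 0 ↦ 1
φ = 1/2, ψ = 1/2 ↦ 1
φ = 1/2, ψ = 1 ↦ 1
φ = 1, ψ = 0 ↦ 1
φ = 1, ψ = 1/2 ↦ 1
φ = 1, ψ = 1 ↦ 1
Every assignment gives a value ≥ 1.

Yes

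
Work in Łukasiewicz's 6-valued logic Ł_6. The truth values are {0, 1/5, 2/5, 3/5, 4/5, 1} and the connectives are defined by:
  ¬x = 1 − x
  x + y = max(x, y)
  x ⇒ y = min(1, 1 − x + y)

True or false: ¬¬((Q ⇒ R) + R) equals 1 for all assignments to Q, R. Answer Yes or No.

Counterexample: take Q = 1/5, R = 0.
Q ⇒ R = 1/5 ⇒ 0 = 4/5
(Q ⇒ R) + R = 4/5 + 0 = 4/5
¬((Q ⇒ R) + R) = ¬4/5 = 1/5
¬¬((Q ⇒ R) + R) = ¬1/5 = 4/5
This gives 4/5 ≠ 1.

No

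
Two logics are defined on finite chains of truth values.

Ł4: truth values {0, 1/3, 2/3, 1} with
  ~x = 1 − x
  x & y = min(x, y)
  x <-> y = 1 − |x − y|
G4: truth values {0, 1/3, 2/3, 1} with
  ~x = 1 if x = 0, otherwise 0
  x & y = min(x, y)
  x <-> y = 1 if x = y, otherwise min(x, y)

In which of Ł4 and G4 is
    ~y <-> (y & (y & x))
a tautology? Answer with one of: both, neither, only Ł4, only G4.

neither

In Ł4: at x = 0, y = 0 the value is 0 — not a tautology.
In G4: at x = 0, y = 0 the value is 0 — not a tautology.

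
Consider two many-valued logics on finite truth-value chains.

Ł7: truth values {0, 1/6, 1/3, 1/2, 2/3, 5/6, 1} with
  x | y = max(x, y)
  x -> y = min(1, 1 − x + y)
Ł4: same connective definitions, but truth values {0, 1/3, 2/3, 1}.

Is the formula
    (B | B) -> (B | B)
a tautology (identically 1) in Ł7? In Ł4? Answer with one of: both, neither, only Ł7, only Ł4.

In Ł7: every assignment gives 1 — tautology.
In Ł4: every assignment gives 1 — tautology.

both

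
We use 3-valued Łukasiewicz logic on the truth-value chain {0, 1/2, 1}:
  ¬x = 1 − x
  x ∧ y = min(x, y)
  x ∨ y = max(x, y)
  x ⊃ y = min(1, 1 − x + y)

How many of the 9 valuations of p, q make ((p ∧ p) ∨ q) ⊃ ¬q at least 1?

5

p = 0, q = 0 ↦ 1  ≥
p = 0, q = 1/2 ↦ 1  ≥
p = 0, q = 1 ↦ 0  <
p = 1/2, q = 0 ↦ 1  ≥
p = 1/2, q = 1/2 ↦ 1  ≥
p = 1/2, q = 1 ↦ 0  <
p = 1, q = 0 ↦ 1  ≥
p = 1, q = 1/2 ↦ 1/2  <
p = 1, q = 1 ↦ 0  <
So 5 of the 9 assignments meet the threshold.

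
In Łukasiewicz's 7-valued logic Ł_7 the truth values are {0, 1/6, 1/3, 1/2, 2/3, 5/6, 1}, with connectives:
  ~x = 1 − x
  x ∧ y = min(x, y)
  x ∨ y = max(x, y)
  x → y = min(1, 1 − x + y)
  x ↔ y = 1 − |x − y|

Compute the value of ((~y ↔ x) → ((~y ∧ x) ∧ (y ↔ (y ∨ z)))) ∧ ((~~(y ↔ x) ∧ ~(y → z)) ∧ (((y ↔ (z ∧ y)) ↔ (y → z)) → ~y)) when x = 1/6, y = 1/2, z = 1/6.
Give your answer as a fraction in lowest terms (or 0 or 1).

~y = ~1/2 = 1/2
~y ↔ x = 1/2 ↔ 1/6 = 2/3
~y = ~1/2 = 1/2
~y ∧ x = 1/2 ∧ 1/6 = 1/6
y ∨ z = 1/2 ∨ 1/6 = 1/2
y ↔ (y ∨ z) = 1/2 ↔ 1/2 = 1
(~y ∧ x) ∧ (y ↔ (y ∨ z)) = 1/6 ∧ 1 = 1/6
(~y ↔ x) → ((~y ∧ x) ∧ (y ↔ (y ∨ z))) = 2/3 → 1/6 = 1/2
y ↔ x = 1/2 ↔ 1/6 = 2/3
~(y ↔ x) = ~2/3 = 1/3
~~(y ↔ x) = ~1/3 = 2/3
y → z = 1/2 → 1/6 = 2/3
~(y → z) = ~2/3 = 1/3
~~(y ↔ x) ∧ ~(y → z) = 2/3 ∧ 1/3 = 1/3
z ∧ y = 1/6 ∧ 1/2 = 1/6
y ↔ (z ∧ y) = 1/2 ↔ 1/6 = 2/3
y → z = 1/2 → 1/6 = 2/3
(y ↔ (z ∧ y)) ↔ (y → z) = 2/3 ↔ 2/3 = 1
~y = ~1/2 = 1/2
((y ↔ (z ∧ y)) ↔ (y → z)) → ~y = 1 → 1/2 = 1/2
(~~(y ↔ x) ∧ ~(y → z)) ∧ (((y ↔ (z ∧ y)) ↔ (y → z)) → ~y) = 1/3 ∧ 1/2 = 1/3
((~y ↔ x) → ((~y ∧ x) ∧ (y ↔ (y ∨ z)))) ∧ ((~~(y ↔ x) ∧ ~(y → z)) ∧ (((y ↔ (z ∧ y)) ↔ (y → z)) → ~y)) = 1/2 ∧ 1/3 = 1/3

1/3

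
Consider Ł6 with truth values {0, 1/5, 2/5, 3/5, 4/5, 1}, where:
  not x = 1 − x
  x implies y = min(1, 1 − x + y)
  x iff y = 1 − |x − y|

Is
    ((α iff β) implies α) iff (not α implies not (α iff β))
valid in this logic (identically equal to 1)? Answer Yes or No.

At α = 2/5, β = 1, for instance:
α iff β = 2/5 iff 1 = 2/5
(α iff β) implies α = 2/5 implies 2/5 = 1
not α = not 2/5 = 3/5
not (α iff β) = not 2/5 = 3/5
not α implies not (α iff β) = 3/5 implies 3/5 = 1
((α iff β) implies α) iff (not α implies not (α iff β)) = 1 iff 1 = 1
and checking the remaining 35 assignments likewise gives ≥ 1 in every case.

Yes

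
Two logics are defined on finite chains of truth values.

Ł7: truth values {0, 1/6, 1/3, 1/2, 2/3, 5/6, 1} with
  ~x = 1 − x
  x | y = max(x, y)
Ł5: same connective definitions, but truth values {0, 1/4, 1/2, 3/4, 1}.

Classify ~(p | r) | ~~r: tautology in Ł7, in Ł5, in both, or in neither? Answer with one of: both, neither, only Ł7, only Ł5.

neither

In Ł7: at p = 0, r = 1/6 the value is 5/6 — not a tautology.
In Ł5: at p = 0, r = 1/4 the value is 3/4 — not a tautology.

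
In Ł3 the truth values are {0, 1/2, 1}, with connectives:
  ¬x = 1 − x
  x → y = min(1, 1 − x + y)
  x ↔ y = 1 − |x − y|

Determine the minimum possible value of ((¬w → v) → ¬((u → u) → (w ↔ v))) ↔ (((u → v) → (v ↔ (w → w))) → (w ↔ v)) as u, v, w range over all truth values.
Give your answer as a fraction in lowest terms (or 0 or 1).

Take u = 0, v = 1/2, w = 1/2:
¬w = ¬1/2 = 1/2
¬w → v = 1/2 → 1/2 = 1
u → u = 0 → 0 = 1
w ↔ v = 1/2 ↔ 1/2 = 1
(u → u) → (w ↔ v) = 1 → 1 = 1
¬((u → u) → (w ↔ v)) = ¬1 = 0
(¬w → v) → ¬((u → u) → (w ↔ v)) = 1 → 0 = 0
u → v = 0 → 1/2 = 1
w → w = 1/2 → 1/2 = 1
v ↔ (w → w) = 1/2 ↔ 1 = 1/2
(u → v) → (v ↔ (w → w)) = 1 → 1/2 = 1/2
w ↔ v = 1/2 ↔ 1/2 = 1
((u → v) → (v ↔ (w → w))) → (w ↔ v) = 1/2 → 1 = 1
((¬w → v) → ¬((u → u) → (w ↔ v))) ↔ (((u → v) → (v ↔ (w → w))) → (w ↔ v)) = 0 ↔ 1 = 0
No assignment yields a value below 0, so this is the minimum.

0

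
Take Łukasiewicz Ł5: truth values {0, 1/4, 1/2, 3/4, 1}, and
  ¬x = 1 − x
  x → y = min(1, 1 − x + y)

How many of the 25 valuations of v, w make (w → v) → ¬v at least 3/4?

12

value 1: 9 assignments (counts)
value 3/4: 3 assignments (counts)
value 1/2: 4 assignments
value 1/4: 4 assignments
value 0: 5 assignments
So 12 of the 25 assignments meet the threshold.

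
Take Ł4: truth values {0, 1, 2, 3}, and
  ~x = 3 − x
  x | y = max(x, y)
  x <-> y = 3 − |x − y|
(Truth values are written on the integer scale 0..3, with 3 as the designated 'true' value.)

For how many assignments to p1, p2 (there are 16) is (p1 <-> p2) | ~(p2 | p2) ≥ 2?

13

p1 = 0, p2 = 0 ↦ 3  ≥
p1 = 0, p2 = 1 ↦ 2  ≥
p1 = 0, p2 = 2 ↦ 1  <
p1 = 0, p2 = 3 ↦ 0  <
p1 = 1, p2 = 0 ↦ 3  ≥
p1 = 1, p2 = 1 ↦ 3  ≥
p1 = 1, p2 = 2 ↦ 2  ≥
p1 = 1, p2 = 3 ↦ 1  <
p1 = 2, p2 = 0 ↦ 3  ≥
p1 = 2, p2 = 1 ↦ 2  ≥
p1 = 2, p2 = 2 ↦ 3  ≥
p1 = 2, p2 = 3 ↦ 2  ≥
p1 = 3, p2 = 0 ↦ 3  ≥
p1 = 3, p2 = 1 ↦ 2  ≥
p1 = 3, p2 = 2 ↦ 2  ≥
p1 = 3, p2 = 3 ↦ 3  ≥
So 13 of the 16 assignments meet the threshold.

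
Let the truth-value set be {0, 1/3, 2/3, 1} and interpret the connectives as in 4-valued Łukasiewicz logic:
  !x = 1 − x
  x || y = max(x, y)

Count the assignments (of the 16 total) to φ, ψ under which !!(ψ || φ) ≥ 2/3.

φ = 0, ψ = 0 ↦ 0  <
φ = 0, ψ = 1/3 ↦ 1/3  <
φ = 0, ψ = 2/3 ↦ 2/3  ≥
φ = 0, ψ = 1 ↦ 1  ≥
φ = 1/3, ψ = 0 ↦ 1/3  <
φ = 1/3, ψ = 1/3 ↦ 1/3  <
φ = 1/3, ψ = 2/3 ↦ 2/3  ≥
φ = 1/3, ψ = 1 ↦ 1  ≥
φ = 2/3, ψ = 0 ↦ 2/3  ≥
φ = 2/3, ψ = 1/3 ↦ 2/3  ≥
φ = 2/3, ψ = 2/3 ↦ 2/3  ≥
φ = 2/3, ψ = 1 ↦ 1  ≥
φ = 1, ψ = 0 ↦ 1  ≥
φ = 1, ψ = 1/3 ↦ 1  ≥
φ = 1, ψ = 2/3 ↦ 1  ≥
φ = 1, ψ = 1 ↦ 1  ≥
So 12 of the 16 assignments meet the threshold.

12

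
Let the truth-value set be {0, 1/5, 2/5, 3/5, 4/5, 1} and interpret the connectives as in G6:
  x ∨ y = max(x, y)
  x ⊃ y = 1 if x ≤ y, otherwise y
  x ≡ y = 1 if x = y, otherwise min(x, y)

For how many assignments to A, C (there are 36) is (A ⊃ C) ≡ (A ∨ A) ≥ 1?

value 1: 1 assignment (counts)
value 4/5: 3 assignments
value 3/5: 5 assignments
value 2/5: 7 assignments
value 1/5: 9 assignments
value 0: 11 assignments
So 1 of the 36 assignments meets the threshold.

1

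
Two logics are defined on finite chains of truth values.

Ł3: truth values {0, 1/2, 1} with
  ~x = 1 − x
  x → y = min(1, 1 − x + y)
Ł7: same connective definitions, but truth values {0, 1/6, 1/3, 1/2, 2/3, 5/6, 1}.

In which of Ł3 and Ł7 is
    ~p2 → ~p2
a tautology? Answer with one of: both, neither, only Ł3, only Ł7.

In Ł3: every assignment gives 1 — tautology.
In Ł7: every assignment gives 1 — tautology.

both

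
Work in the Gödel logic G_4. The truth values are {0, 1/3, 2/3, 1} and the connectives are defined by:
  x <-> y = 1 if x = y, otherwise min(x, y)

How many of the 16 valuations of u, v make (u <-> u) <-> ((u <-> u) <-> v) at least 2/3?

8

u = 0, v = 0 ↦ 0  <
u = 0, v = 1/3 ↦ 1/3  <
u = 0, v = 2/3 ↦ 2/3  ≥
u = 0, v = 1 ↦ 1  ≥
u = 1/3, v = 0 ↦ 0  <
u = 1/3, v = 1/3 ↦ 1/3  <
u = 1/3, v = 2/3 ↦ 2/3  ≥
u = 1/3, v = 1 ↦ 1  ≥
u = 2/3, v = 0 ↦ 0  <
u = 2/3, v = 1/3 ↦ 1/3  <
u = 2/3, v = 2/3 ↦ 2/3  ≥
u = 2/3, v = 1 ↦ 1  ≥
u = 1, v = 0 ↦ 0  <
u = 1, v = 1/3 ↦ 1/3  <
u = 1, v = 2/3 ↦ 2/3  ≥
u = 1, v = 1 ↦ 1  ≥
So 8 of the 16 assignments meet the threshold.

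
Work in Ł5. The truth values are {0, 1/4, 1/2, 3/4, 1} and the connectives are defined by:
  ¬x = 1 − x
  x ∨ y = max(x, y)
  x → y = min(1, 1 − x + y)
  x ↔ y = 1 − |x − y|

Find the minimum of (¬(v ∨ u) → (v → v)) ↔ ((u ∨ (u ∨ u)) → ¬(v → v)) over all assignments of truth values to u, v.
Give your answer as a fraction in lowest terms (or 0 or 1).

0

Take u = 1, v = 0:
v ∨ u = 0 ∨ 1 = 1
¬(v ∨ u) = ¬1 = 0
v → v = 0 → 0 = 1
¬(v ∨ u) → (v → v) = 0 → 1 = 1
u ∨ u = 1 ∨ 1 = 1
u ∨ (u ∨ u) = 1 ∨ 1 = 1
v → v = 0 → 0 = 1
¬(v → v) = ¬1 = 0
(u ∨ (u ∨ u)) → ¬(v → v) = 1 → 0 = 0
(¬(v ∨ u) → (v → v)) ↔ ((u ∨ (u ∨ u)) → ¬(v → v)) = 1 ↔ 0 = 0
No assignment yields a value below 0, so this is the minimum.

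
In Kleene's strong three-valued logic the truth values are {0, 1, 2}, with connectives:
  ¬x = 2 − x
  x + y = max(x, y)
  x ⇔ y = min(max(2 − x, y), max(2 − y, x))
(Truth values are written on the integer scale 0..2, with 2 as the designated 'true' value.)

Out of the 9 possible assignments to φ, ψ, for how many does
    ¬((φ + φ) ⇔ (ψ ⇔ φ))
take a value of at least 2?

φ = 0, ψ = 0 ↦ 2  ≥
φ = 0, ψ = 1 ↦ 1  <
φ = 0, ψ = 2 ↦ 0  <
φ = 1, ψ = 0 ↦ 1  <
φ = 1, ψ = 1 ↦ 1  <
φ = 1, ψ = 2 ↦ 1  <
φ = 2, ψ = 0 ↦ 2  ≥
φ = 2, ψ = 1 ↦ 1  <
φ = 2, ψ = 2 ↦ 0  <
So 2 of the 9 assignments meet the threshold.

2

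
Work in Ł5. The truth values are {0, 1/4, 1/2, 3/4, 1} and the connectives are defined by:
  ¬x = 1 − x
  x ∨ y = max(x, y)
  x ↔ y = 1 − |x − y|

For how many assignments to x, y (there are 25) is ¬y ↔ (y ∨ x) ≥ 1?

5

value 1: 5 assignments (counts)
value 3/4: 4 assignments
value 1/2: 8 assignments
value 1/4: 2 assignments
value 0: 6 assignments
So 5 of the 25 assignments meet the threshold.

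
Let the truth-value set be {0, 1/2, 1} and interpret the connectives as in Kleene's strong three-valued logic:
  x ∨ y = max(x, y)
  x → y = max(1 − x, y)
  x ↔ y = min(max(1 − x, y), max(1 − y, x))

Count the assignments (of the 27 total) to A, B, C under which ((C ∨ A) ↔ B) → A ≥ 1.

value 1: 12 assignments (counts)
value 1/2: 13 assignments
value 0: 2 assignments
So 12 of the 27 assignments meet the threshold.

12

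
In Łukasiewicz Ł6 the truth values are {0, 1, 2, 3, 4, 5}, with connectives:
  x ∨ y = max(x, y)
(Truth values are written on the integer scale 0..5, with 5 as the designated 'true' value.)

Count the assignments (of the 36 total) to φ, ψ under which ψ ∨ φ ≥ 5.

11

value 5: 11 assignments (counts)
value 4: 9 assignments
value 3: 7 assignments
value 2: 5 assignments
value 1: 3 assignments
value 0: 1 assignment
So 11 of the 36 assignments meet the threshold.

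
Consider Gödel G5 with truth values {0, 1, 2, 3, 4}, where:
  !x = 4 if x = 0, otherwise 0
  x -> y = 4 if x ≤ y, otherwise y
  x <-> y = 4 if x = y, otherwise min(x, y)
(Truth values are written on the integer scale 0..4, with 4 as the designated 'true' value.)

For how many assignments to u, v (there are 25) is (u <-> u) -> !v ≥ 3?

5

value 4: 5 assignments (counts)
value 0: 20 assignments
So 5 of the 25 assignments meet the threshold.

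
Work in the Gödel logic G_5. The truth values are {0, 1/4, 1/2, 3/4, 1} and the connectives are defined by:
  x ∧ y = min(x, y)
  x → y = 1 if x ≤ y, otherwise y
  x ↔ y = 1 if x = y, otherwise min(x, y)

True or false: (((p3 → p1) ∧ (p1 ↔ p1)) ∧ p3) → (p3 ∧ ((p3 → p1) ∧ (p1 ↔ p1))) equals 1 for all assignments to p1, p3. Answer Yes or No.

Yes

At p1 = 1/4, p3 = 1/2, for instance:
p3 → p1 = 1/2 → 1/4 = 1/4
p1 ↔ p1 = 1/4 ↔ 1/4 = 1
(p3 → p1) ∧ (p1 ↔ p1) = 1/4 ∧ 1 = 1/4
((p3 → p1) ∧ (p1 ↔ p1)) ∧ p3 = 1/4 ∧ 1/2 = 1/4
p3 ∧ ((p3 → p1) ∧ (p1 ↔ p1)) = 1/2 ∧ 1/4 = 1/4
(((p3 → p1) ∧ (p1 ↔ p1)) ∧ p3) → (p3 ∧ ((p3 → p1) ∧ (p1 ↔ p1))) = 1/4 → 1/4 = 1
and checking the remaining 24 assignments likewise gives ≥ 1 in every case.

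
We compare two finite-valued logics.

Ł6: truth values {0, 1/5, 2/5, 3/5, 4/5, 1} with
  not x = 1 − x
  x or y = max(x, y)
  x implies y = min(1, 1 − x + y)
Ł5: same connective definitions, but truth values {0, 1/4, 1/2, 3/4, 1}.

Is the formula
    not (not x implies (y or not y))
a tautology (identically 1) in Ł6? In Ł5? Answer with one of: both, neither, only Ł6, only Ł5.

neither

In Ł6: at x = 0, y = 0 the value is 0 — not a tautology.
In Ł5: at x = 0, y = 0 the value is 0 — not a tautology.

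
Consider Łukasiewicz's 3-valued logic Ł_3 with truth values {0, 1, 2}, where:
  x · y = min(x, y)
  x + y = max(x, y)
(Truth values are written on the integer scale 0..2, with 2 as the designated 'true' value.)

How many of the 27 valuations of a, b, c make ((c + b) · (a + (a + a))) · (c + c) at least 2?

3

value 2: 3 assignments (counts)
value 1: 9 assignments
value 0: 15 assignments
So 3 of the 27 assignments meet the threshold.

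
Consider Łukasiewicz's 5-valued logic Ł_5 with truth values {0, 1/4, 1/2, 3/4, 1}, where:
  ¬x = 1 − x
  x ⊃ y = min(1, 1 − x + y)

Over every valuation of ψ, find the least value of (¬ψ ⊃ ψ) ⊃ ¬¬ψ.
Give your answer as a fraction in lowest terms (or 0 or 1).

Take ψ = 1/2:
¬ψ = ¬1/2 = 1/2
¬ψ ⊃ ψ = 1/2 ⊃ 1/2 = 1
¬ψ = ¬1/2 = 1/2
¬¬ψ = ¬1/2 = 1/2
(¬ψ ⊃ ψ) ⊃ ¬¬ψ = 1 ⊃ 1/2 = 1/2
No assignment yields a value below 1/2, so this is the minimum.

1/2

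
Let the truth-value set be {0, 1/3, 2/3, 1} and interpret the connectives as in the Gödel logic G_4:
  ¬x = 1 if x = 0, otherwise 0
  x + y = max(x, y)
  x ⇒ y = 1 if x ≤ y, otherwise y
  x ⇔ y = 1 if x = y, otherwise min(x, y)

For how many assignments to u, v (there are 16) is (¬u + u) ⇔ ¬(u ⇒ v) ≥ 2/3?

2

u = 0, v = 0 ↦ 0  <
u = 0, v = 1/3 ↦ 0  <
u = 0, v = 2/3 ↦ 0  <
u = 0, v = 1 ↦ 0  <
u = 1/3, v = 0 ↦ 1/3  <
u = 1/3, v = 1/3 ↦ 0  <
u = 1/3, v = 2/3 ↦ 0  <
u = 1/3, v = 1 ↦ 0  <
u = 2/3, v = 0 ↦ 2/3  ≥
u = 2/3, v = 1/3 ↦ 0  <
u = 2/3, v = 2/3 ↦ 0  <
u = 2/3, v = 1 ↦ 0  <
u = 1, v = 0 ↦ 1  ≥
u = 1, v = 1/3 ↦ 0  <
u = 1, v = 2/3 ↦ 0  <
u = 1, v = 1 ↦ 0  <
So 2 of the 16 assignments meet the threshold.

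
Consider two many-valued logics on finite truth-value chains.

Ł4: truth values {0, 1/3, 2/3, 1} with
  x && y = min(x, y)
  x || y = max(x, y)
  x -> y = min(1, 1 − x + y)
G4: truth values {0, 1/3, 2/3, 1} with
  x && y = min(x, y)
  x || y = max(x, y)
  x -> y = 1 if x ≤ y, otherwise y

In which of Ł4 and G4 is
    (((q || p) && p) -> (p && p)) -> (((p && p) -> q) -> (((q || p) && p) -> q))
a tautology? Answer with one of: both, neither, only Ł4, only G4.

In Ł4: every assignment gives 1 — tautology.
In G4: every assignment gives 1 — tautology.

both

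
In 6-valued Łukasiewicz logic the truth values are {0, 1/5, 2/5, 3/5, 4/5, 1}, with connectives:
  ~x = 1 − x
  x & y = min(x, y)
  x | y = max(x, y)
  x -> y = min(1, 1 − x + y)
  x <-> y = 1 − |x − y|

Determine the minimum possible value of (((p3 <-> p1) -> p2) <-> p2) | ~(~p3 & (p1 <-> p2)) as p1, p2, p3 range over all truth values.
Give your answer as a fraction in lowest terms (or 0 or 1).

2/5

Take p1 = 3/5, p2 = 1/5, p3 = 0:
p3 <-> p1 = 0 <-> 3/5 = 2/5
(p3 <-> p1) -> p2 = 2/5 -> 1/5 = 4/5
((p3 <-> p1) -> p2) <-> p2 = 4/5 <-> 1/5 = 2/5
~p3 = ~0 = 1
p1 <-> p2 = 3/5 <-> 1/5 = 3/5
~p3 & (p1 <-> p2) = 1 & 3/5 = 3/5
~(~p3 & (p1 <-> p2)) = ~3/5 = 2/5
(((p3 <-> p1) -> p2) <-> p2) | ~(~p3 & (p1 <-> p2)) = 2/5 | 2/5 = 2/5
No assignment yields a value below 2/5, so this is the minimum.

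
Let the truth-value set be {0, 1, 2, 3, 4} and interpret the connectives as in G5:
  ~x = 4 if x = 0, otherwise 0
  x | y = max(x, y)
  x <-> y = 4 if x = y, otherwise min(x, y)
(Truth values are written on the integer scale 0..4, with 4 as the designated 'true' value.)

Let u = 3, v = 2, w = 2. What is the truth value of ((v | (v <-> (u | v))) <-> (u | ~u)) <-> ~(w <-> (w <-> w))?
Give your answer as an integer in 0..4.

u | v = 3 | 2 = 3
v <-> (u | v) = 2 <-> 3 = 2
v | (v <-> (u | v)) = 2 | 2 = 2
~u = ~3 = 0
u | ~u = 3 | 0 = 3
(v | (v <-> (u | v))) <-> (u | ~u) = 2 <-> 3 = 2
w <-> w = 2 <-> 2 = 4
w <-> (w <-> w) = 2 <-> 4 = 2
~(w <-> (w <-> w)) = ~2 = 0
((v | (v <-> (u | v))) <-> (u | ~u)) <-> ~(w <-> (w <-> w)) = 2 <-> 0 = 0

0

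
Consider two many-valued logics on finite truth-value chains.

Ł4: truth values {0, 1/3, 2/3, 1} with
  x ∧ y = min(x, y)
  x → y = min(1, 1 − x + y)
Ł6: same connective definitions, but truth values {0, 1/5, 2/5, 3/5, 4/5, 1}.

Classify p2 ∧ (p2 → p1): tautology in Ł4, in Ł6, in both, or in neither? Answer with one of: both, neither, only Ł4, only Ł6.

neither

In Ł4: at p1 = 0, p2 = 0 the value is 0 — not a tautology.
In Ł6: at p1 = 0, p2 = 0 the value is 0 — not a tautology.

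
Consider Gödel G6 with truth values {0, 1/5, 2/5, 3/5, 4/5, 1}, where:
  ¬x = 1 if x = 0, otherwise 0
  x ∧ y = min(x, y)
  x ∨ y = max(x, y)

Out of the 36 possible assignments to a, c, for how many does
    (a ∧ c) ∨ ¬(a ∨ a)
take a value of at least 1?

value 1: 7 assignments (counts)
value 4/5: 3 assignments
value 3/5: 5 assignments
value 2/5: 7 assignments
value 1/5: 9 assignments
value 0: 5 assignments
So 7 of the 36 assignments meet the threshold.

7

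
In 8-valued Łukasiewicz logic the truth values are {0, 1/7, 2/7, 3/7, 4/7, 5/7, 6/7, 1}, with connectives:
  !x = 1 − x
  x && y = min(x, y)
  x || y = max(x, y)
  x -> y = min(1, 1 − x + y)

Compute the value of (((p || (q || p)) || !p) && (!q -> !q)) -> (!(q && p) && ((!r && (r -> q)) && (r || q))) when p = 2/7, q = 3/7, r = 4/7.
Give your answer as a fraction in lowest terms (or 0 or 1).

5/7

q || p = 3/7 || 2/7 = 3/7
p || (q || p) = 2/7 || 3/7 = 3/7
!p = !2/7 = 5/7
(p || (q || p)) || !p = 3/7 || 5/7 = 5/7
!q = !3/7 = 4/7
!q = !3/7 = 4/7
!q -> !q = 4/7 -> 4/7 = 1
((p || (q || p)) || !p) && (!q -> !q) = 5/7 && 1 = 5/7
q && p = 3/7 && 2/7 = 2/7
!(q && p) = !2/7 = 5/7
!r = !4/7 = 3/7
r -> q = 4/7 -> 3/7 = 6/7
!r && (r -> q) = 3/7 && 6/7 = 3/7
r || q = 4/7 || 3/7 = 4/7
(!r && (r -> q)) && (r || q) = 3/7 && 4/7 = 3/7
!(q && p) && ((!r && (r -> q)) && (r || q)) = 5/7 && 3/7 = 3/7
(((p || (q || p)) || !p) && (!q -> !q)) -> (!(q && p) && ((!r && (r -> q)) && (r || q))) = 5/7 -> 3/7 = 5/7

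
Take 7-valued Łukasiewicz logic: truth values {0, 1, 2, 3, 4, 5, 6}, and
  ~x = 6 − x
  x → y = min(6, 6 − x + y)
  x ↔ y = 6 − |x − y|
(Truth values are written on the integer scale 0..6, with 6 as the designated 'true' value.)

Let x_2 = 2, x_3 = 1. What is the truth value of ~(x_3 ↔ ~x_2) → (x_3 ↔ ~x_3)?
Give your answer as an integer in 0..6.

~x_2 = ~2 = 4
x_3 ↔ ~x_2 = 1 ↔ 4 = 3
~(x_3 ↔ ~x_2) = ~3 = 3
~x_3 = ~1 = 5
x_3 ↔ ~x_3 = 1 ↔ 5 = 2
~(x_3 ↔ ~x_2) → (x_3 ↔ ~x_3) = 3 → 2 = 5

5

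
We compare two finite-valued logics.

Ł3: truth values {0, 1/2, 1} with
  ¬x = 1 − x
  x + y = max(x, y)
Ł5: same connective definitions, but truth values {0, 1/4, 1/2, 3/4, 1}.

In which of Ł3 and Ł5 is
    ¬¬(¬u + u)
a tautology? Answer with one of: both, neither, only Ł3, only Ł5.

In Ł3: at u = 1/2 the value is 1/2 — not a tautology.
In Ł5: at u = 1/4 the value is 3/4 — not a tautology.

neither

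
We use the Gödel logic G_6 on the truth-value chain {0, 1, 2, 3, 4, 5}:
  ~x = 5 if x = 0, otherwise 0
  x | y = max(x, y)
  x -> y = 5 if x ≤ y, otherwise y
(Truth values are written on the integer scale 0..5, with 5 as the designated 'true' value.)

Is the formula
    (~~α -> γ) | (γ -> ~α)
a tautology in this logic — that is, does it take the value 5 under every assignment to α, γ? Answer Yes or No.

Counterexample: take α = 1, γ = 1.
~α = ~1 = 0
~~α = ~0 = 5
~~α -> γ = 5 -> 1 = 1
~α = ~1 = 0
γ -> ~α = 1 -> 0 = 0
(~~α -> γ) | (γ -> ~α) = 1 | 0 = 1
This gives 1 ≠ 5.

No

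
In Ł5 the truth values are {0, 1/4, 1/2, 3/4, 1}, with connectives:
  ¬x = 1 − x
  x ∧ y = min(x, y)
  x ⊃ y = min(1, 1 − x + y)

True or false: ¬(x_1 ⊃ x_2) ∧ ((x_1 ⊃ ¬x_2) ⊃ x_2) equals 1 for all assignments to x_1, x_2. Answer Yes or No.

No

Counterexample: take x_1 = 0, x_2 = 0.
x_1 ⊃ x_2 = 0 ⊃ 0 = 1
¬(x_1 ⊃ x_2) = ¬1 = 0
¬x_2 = ¬0 = 1
x_1 ⊃ ¬x_2 = 0 ⊃ 1 = 1
(x_1 ⊃ ¬x_2) ⊃ x_2 = 1 ⊃ 0 = 0
¬(x_1 ⊃ x_2) ∧ ((x_1 ⊃ ¬x_2) ⊃ x_2) = 0 ∧ 0 = 0
This gives 0 ≠ 1.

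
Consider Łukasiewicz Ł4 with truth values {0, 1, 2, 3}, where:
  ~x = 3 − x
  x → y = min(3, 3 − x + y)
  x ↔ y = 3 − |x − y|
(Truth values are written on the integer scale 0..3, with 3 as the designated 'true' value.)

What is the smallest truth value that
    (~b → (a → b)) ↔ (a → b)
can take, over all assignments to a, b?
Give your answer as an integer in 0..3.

2

Take a = 2, b = 1:
~b = ~1 = 2
a → b = 2 → 1 = 2
~b → (a → b) = 2 → 2 = 3
a → b = 2 → 1 = 2
(~b → (a → b)) ↔ (a → b) = 3 ↔ 2 = 2
No assignment yields a value below 2, so this is the minimum.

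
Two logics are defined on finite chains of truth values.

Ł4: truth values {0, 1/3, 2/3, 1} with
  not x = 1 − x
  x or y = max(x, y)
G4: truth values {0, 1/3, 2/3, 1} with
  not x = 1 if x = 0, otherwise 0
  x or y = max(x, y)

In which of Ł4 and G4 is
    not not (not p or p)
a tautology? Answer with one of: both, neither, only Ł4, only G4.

only G4

In Ł4: at p = 1/3 the value is 2/3 — not a tautology.
In G4: every assignment gives 1 — tautology.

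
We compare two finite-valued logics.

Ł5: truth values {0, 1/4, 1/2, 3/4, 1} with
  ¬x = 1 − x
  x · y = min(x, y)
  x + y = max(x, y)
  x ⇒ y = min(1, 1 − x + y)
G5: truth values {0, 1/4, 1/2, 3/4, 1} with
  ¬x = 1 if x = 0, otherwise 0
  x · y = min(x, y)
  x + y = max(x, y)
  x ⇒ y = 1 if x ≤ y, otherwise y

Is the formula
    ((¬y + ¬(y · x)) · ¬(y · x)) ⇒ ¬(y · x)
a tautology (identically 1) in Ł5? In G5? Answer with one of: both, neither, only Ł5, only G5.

both

In Ł5: every assignment gives 1 — tautology.
In G5: every assignment gives 1 — tautology.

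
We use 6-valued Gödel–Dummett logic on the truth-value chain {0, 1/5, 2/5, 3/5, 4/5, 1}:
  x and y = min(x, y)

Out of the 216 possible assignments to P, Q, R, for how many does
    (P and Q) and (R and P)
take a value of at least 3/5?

value 1: 1 assignment (counts)
value 4/5: 7 assignments (counts)
value 3/5: 19 assignments (counts)
value 2/5: 37 assignments
value 1/5: 61 assignments
value 0: 91 assignments
So 27 of the 216 assignments meet the threshold.

27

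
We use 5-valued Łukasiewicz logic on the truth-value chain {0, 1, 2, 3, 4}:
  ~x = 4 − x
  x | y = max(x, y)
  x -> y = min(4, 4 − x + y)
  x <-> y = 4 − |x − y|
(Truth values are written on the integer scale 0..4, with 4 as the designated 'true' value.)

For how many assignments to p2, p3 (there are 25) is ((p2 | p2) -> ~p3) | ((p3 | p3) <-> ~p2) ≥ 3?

19

value 4: 15 assignments (counts)
value 3: 4 assignments (counts)
value 2: 3 assignments
value 1: 2 assignments
value 0: 1 assignment
So 19 of the 25 assignments meet the threshold.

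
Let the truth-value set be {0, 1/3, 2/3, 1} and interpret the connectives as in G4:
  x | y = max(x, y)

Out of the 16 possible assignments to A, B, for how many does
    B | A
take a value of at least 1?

7

A = 0, B = 0 ↦ 0  <
A = 0, B = 1/3 ↦ 1/3  <
A = 0, B = 2/3 ↦ 2/3  <
A = 0, B = 1 ↦ 1  ≥
A = 1/3, B = 0 ↦ 1/3  <
A = 1/3, B = 1/3 ↦ 1/3  <
A = 1/3, B = 2/3 ↦ 2/3  <
A = 1/3, B = 1 ↦ 1  ≥
A = 2/3, B = 0 ↦ 2/3  <
A = 2/3, B = 1/3 ↦ 2/3  <
A = 2/3, B = 2/3 ↦ 2/3  <
A = 2/3, B = 1 ↦ 1  ≥
A = 1, B = 0 ↦ 1  ≥
A = 1, B = 1/3 ↦ 1  ≥
A = 1, B = 2/3 ↦ 1  ≥
A = 1, B = 1 ↦ 1  ≥
So 7 of the 16 assignments meet the threshold.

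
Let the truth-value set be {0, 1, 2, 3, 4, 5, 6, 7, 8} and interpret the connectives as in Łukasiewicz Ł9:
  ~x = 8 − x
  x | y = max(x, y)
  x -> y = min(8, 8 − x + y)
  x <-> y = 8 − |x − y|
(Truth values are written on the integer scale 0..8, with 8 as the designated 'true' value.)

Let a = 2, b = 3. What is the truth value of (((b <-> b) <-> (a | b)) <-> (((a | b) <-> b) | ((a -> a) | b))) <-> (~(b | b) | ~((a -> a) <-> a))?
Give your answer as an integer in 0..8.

5

b <-> b = 3 <-> 3 = 8
a | b = 2 | 3 = 3
(b <-> b) <-> (a | b) = 8 <-> 3 = 3
a | b = 2 | 3 = 3
(a | b) <-> b = 3 <-> 3 = 8
a -> a = 2 -> 2 = 8
(a -> a) | b = 8 | 3 = 8
((a | b) <-> b) | ((a -> a) | b) = 8 | 8 = 8
((b <-> b) <-> (a | b)) <-> (((a | b) <-> b) | ((a -> a) | b)) = 3 <-> 8 = 3
b | b = 3 | 3 = 3
~(b | b) = ~3 = 5
a -> a = 2 -> 2 = 8
(a -> a) <-> a = 8 <-> 2 = 2
~((a -> a) <-> a) = ~2 = 6
~(b | b) | ~((a -> a) <-> a) = 5 | 6 = 6
(((b <-> b) <-> (a | b)) <-> (((a | b) <-> b) | ((a -> a) | b))) <-> (~(b | b) | ~((a -> a) <-> a)) = 3 <-> 6 = 5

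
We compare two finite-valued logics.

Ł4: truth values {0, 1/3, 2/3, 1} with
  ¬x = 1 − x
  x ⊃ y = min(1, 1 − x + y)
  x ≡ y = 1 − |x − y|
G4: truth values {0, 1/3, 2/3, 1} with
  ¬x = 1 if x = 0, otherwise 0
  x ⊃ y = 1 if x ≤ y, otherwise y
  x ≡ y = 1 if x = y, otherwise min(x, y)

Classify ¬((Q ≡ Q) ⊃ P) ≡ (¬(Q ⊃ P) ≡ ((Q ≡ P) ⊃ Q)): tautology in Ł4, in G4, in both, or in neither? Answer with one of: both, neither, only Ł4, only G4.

only G4

In Ł4: at P = 0, Q = 1/3 the value is 2/3 — not a tautology.
In G4: every assignment gives 1 — tautology.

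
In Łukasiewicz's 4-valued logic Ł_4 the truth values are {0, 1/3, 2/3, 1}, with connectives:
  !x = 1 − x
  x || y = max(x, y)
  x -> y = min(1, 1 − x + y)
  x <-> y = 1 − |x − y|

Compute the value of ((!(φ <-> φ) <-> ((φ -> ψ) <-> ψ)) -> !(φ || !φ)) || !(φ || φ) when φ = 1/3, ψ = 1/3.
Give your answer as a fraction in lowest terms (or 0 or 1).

φ <-> φ = 1/3 <-> 1/3 = 1
!(φ <-> φ) = !1 = 0
φ -> ψ = 1/3 -> 1/3 = 1
(φ -> ψ) <-> ψ = 1 <-> 1/3 = 1/3
!(φ <-> φ) <-> ((φ -> ψ) <-> ψ) = 0 <-> 1/3 = 2/3
!φ = !1/3 = 2/3
φ || !φ = 1/3 || 2/3 = 2/3
!(φ || !φ) = !2/3 = 1/3
(!(φ <-> φ) <-> ((φ -> ψ) <-> ψ)) -> !(φ || !φ) = 2/3 -> 1/3 = 2/3
φ || φ = 1/3 || 1/3 = 1/3
!(φ || φ) = !1/3 = 2/3
((!(φ <-> φ) <-> ((φ -> ψ) <-> ψ)) -> !(φ || !φ)) || !(φ || φ) = 2/3 || 2/3 = 2/3

2/3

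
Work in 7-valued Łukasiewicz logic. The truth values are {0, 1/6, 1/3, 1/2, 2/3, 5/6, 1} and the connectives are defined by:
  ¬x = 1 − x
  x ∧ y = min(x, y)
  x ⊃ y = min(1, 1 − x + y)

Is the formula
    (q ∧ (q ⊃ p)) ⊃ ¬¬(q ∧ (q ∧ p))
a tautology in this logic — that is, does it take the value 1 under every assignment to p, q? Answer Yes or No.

No

Counterexample: take p = 0, q = 1/6.
q ⊃ p = 1/6 ⊃ 0 = 5/6
q ∧ (q ⊃ p) = 1/6 ∧ 5/6 = 1/6
q ∧ p = 1/6 ∧ 0 = 0
q ∧ (q ∧ p) = 1/6 ∧ 0 = 0
¬(q ∧ (q ∧ p)) = ¬0 = 1
¬¬(q ∧ (q ∧ p)) = ¬1 = 0
(q ∧ (q ⊃ p)) ⊃ ¬¬(q ∧ (q ∧ p)) = 1/6 ⊃ 0 = 5/6
This gives 5/6 ≠ 1.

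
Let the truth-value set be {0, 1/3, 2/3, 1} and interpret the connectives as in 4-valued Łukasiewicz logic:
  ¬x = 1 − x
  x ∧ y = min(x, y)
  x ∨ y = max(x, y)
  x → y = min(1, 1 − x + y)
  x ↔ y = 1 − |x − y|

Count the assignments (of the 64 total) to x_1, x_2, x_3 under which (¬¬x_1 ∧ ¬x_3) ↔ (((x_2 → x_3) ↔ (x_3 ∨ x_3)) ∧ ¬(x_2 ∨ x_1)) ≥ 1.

20

value 1: 20 assignments (counts)
value 2/3: 27 assignments
value 1/3: 12 assignments
value 0: 5 assignments
So 20 of the 64 assignments meet the threshold.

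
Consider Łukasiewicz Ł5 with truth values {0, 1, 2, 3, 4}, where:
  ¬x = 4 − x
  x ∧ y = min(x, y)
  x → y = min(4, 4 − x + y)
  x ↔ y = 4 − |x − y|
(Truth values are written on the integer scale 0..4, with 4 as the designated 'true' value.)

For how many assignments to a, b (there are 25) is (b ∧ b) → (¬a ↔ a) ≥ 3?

17

value 4: 13 assignments (counts)
value 3: 4 assignments (counts)
value 2: 4 assignments
value 1: 2 assignments
value 0: 2 assignments
So 17 of the 25 assignments meet the threshold.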